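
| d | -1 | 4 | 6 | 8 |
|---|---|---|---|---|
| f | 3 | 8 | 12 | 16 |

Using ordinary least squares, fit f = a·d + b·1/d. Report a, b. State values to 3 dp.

a = 2.128, b = -4.983

The normal system AᵀA·[a, b]ᵀ = Aᵀf is [[117, 4]; [4, 637/576]]·[a, b]ᵀ = [229, 3]ᵀ.
Δ = 117·(637/576) − 4² = 7257/64.
a = (229·(637/576) − 4·3)/(7257/64) = 138961/65313; b = (117·3 − 4·229)/(7257/64) = -36160/7257.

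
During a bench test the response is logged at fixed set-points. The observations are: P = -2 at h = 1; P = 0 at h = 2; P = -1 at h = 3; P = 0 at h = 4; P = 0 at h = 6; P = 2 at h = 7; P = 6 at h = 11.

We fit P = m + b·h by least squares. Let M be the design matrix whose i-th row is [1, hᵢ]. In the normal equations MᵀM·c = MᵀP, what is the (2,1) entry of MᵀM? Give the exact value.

34

Row 2 ↔ basis h, column 1 ↔ basis 1, so (MᵀM)_{2,1} = Σᵢ h = (1)·(1) + (2)·(1) + (3)·(1) + (4)·(1) + (6)·(1) + (7)·(1) + (11)·(1) = 34.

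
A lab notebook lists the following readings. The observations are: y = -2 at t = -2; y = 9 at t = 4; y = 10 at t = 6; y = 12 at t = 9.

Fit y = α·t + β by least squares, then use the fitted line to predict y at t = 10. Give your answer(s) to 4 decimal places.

The normal equations are: 137·α + 17·β = 208;  17·α + 4·β = 29.
(Σt·t = 137, Σt = 17, Σ1 = 4, Σt·y = 208, Σy = 29.)
Eliminating β: 4·(row 1) − 17·(row 2) gives 259·α = 4·208 − 17·29 = 339, so α = 339/259.
Then β = (29 − 17·(339/259))/4 = 437/259.
At t = 10: ŷ = (339/259)·(10) + (437/259)·(1) = 3827/259.

ŷ = 14.7761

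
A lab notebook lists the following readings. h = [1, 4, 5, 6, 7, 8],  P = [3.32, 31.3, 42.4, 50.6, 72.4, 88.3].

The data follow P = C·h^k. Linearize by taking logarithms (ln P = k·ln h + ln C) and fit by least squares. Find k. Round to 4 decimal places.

With ln Pᵢ as the transformed response and ln hᵢ as the regressor:
XᵀX = [[15.8331, 8.8128]; [8.8128, 6]], rhs = [35.4857, 21.0776]ᵀ  (here Σln h = 8.8128, Σ(ln h)² = 15.8331, Σln P = 21.0776, Σln h·ln P = 35.4857).
Δ = 15.8331·6 − (8.8128)² = 17.3327; k = (35.4857·6 − 8.8128·21.0776)/17.3327 = 1.56699, ln C = (15.8331·21.0776 − 8.8128·35.4857)/17.3327 = 1.21133.

k = 1.5670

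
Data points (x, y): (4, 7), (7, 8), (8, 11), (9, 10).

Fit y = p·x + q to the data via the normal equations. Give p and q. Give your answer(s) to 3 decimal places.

p = 0.714, q = 4.000

Compute the Gram sums: Σx·x = 210, Σx = 28, Σ1 = 4.
Right-hand side: Σx·y = 262, Σy = 36.
Eliminating q: 4·(row 1) − 28·(row 2) gives 56·p = 4·262 − 28·36 = 40, so p = 5/7.
Then q = (36 − 28·(5/7))/4 = 4.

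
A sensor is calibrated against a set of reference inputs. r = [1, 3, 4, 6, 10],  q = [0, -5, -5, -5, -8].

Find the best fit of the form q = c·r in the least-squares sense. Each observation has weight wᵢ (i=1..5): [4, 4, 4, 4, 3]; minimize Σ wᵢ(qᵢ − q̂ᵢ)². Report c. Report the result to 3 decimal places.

AᵀWA·[c]ᵀ = AᵀWq reads: 548·c = -500.
c = (-500)/548 = -0.912409.

c = -0.912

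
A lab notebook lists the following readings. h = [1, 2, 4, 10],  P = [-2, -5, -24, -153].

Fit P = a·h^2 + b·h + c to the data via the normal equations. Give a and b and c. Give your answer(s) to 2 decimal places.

Normal-equation sums: Σh^2·h^2 = 10273, Σh^2·h = 1073, Σh^2 = 121, Σh·h = 121, Σh = 17, Σ1 = 4.
For MᵀP: Σh^2·P = -15706, Σh·P = -1638, ΣP = -184.
Normal equations: [[10273, 1073, 121]; [1073, 121, 17]; [121, 17, 4]]·[a, b, c]ᵀ = [-15706, -1638, -184]ᵀ.
Solving the 3×3 system (Gaussian elimination) gives a = -1069/678, b = 579/1130, c = -818/1695.

a = -1.58, b = 0.51, c = -0.48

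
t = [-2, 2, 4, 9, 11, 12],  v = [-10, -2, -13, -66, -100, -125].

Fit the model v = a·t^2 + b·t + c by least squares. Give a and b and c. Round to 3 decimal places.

Setting ∂/∂a … = 0 gives: 42226·a + 3852·b + 370·c = -35702;  3852·a + 370·b + 36·c = -3230;  370·a + 36·b + 6·c = -316.
Inverting the 3×3 Gram matrix, [a, b, c]ᵀ = [-48011/48842, 42853/24421, -125903/48842]ᵀ.

a = -0.983, b = 1.755, c = -2.578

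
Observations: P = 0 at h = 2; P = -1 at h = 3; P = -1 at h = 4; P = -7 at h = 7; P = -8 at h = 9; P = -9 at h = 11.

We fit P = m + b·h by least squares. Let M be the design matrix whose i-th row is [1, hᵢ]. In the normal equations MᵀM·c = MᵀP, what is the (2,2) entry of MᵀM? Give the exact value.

280

Row 2 ↔ basis h, column 2 ↔ basis h, so (MᵀM)_{2,2} = Σᵢ (h)·(h) = (2)·(2) + (3)·(3) + (4)·(4) + (7)·(7) + (9)·(9) + (11)·(11) = 280.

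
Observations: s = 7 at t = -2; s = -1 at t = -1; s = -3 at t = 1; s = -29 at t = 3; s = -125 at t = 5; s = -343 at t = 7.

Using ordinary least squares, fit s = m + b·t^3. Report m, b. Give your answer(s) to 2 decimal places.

m = -1.61, b = -0.99

With design matrix A, AᵀA = [[6, 487]; [487, 134069]] and Aᵀs = [-494, -134115]ᵀ.
Δ = 6·134069 − 487² = 567245.
m = ((-494)·134069 − 487·(-134115))/567245 = -916081/567245; b = (6·(-134115) − 487·(-494))/567245 = -564112/567245.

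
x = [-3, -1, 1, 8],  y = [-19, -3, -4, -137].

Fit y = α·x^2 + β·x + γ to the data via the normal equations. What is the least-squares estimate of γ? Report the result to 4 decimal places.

γ = -1.4554

MᵀM·[α, β, γ]ᵀ = Mᵀy reads: 4179·α + 485·β + 75·γ = -8946;  485·α + 75·β + 5·γ = -1040;  75·α + 5·β + 4·γ = -163.
Solving the 3×3 system (Gaussian elimination) gives α = -6219/3004, β = -5739/15020, γ = -1093/751.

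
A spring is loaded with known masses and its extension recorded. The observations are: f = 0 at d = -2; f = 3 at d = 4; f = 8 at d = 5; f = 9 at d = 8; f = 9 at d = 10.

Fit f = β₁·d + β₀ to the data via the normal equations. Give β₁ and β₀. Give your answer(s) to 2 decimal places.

Compute the Gram sums: Σd·d = 209, Σd = 25, Σ1 = 5.
For Mᵀf: Σd·f = 214, Σf = 29.
Normal equations: [[209, 25]; [25, 5]]·[β₁, β₀]ᵀ = [214, 29]ᵀ.
Determinant 209·5 − 25² = 420.
β₁ = (214·5 − 25·29)/420 = 23/28; β₀ = (209·29 − 25·214)/420 = 237/140.

β₁ = 0.82, β₀ = 1.69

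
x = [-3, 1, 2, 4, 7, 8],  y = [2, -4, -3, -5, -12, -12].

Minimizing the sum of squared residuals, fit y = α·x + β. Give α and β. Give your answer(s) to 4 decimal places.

Normal-equation sums: Σx·x = 143, Σx = 19, Σ1 = 6.
Right-hand side: Σx·y = -216, Σy = -34.
So MᵀM·[α, β]ᵀ = Mᵀy: [[143, 19]; [19, 6]]·[α, β]ᵀ = [-216, -34]ᵀ.
det = 143·6 − 19² = 497.
α = ((-216)·6 − 19·(-34))/497 = -650/497; β = (143·(-34) − 19·(-216))/497 = -758/497.

α = -1.3078, β = -1.5252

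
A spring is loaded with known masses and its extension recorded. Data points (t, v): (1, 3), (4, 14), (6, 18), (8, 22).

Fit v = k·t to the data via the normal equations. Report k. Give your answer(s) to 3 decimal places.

Setting ∂/∂k … = 0 gives: 117·k = 343.
Hence k = 343 / 117 ≈ 2.93162.

k = 2.932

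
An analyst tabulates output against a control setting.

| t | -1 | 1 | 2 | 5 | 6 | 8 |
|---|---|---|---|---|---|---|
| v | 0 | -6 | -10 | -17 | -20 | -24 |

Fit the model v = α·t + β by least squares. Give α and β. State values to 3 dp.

With design matrix A, AᵀA = [[131, 21]; [21, 6]] and Aᵀv = [-423, -77]ᵀ.
Δ = 131·6 − 21² = 345.
α = ((-423)·6 − 21·(-77))/345 = -307/115; β = (131·(-77) − 21·(-423))/345 = -1204/345.

α = -2.670, β = -3.490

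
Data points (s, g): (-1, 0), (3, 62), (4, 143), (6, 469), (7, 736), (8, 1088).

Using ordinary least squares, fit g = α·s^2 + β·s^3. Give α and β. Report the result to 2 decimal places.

α = 0.98, β = 2.00

Sums needed: Σs^2·s^2 = 8131, Σs^2·s^3 = 58617, Σs^3·s^3 = 431275.
Right-hand side: Σs^2·g = 125426, Σs^3·g = 921634.
So MᵀM·[α, β]ᵀ = Mᵀg: [[8131, 58617]; [58617, 431275]]·[α, β]ᵀ = [125426, 921634]ᵀ.
Determinant 8131·431275 − 58617² = 70744336.
α = (125426·431275 − 58617·921634)/70744336 = 1339961/1360468; β = (8131·921634 − 58617·125426)/70744336 = 35427553/17686084.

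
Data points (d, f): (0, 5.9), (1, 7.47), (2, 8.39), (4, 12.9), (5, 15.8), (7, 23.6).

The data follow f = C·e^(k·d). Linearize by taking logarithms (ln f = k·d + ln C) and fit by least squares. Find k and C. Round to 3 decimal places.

k = 0.197, C = 5.905

Taking logs, ln f = k·d + ln C, so regress ln f on d.
AᵀA = [[95.0000, 19.0000]; [19.0000, 6]], rhs = [52.4227, 14.3914]ᵀ  (here Σd = 19.0000, Σ(d)² = 95.0000, Σln f = 14.3914, Σd·ln f = 52.4227).
Δ = 95.0000·6 − (19.0000)² = 209.0000; k = (52.4227·6 − 19.0000·14.3914)/209.0000 = 0.19665, ln C = (95.0000·14.3914 − 19.0000·52.4227)/209.0000 = 1.77584, so C = exp(1.77584) = 5.90522.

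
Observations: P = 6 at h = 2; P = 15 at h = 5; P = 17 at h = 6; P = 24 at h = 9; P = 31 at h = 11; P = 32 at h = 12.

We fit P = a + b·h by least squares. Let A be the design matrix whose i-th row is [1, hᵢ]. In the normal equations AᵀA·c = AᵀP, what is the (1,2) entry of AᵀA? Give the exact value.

45

Row 1 ↔ basis 1, column 2 ↔ basis h, so (AᵀA)_{1,2} = Σᵢ h = (1)·(2) + (1)·(5) + (1)·(6) + (1)·(9) + (1)·(11) + (1)·(12) = 45.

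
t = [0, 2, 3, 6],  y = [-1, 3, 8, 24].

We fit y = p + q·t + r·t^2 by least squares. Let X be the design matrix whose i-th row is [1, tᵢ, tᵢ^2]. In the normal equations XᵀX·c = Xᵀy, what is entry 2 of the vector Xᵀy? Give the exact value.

174

Entry 2 ↔ basis t, so (Xᵀy)_{2} = Σᵢ (t)·yᵢ = (0)·(-1) + (2)·(3) + (3)·(8) + (6)·(24) = 174.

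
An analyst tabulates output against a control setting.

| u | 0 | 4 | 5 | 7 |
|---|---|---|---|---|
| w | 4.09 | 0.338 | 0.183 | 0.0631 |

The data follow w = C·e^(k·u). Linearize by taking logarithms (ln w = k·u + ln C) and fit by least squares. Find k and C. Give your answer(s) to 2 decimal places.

Let Y = ln w. Fitting Y = k·u + ln C by least squares:
AᵀA = [[90.0000, 16.0000]; [16.0000, 4]], rhs = [-32.1714, -4.1375]ᵀ  (here Σu = 16.0000, Σ(u)² = 90.0000, Σln w = -4.1375, Σu·ln w = -32.1714).
Slope k = (n·Σu·ln w − Σu·Σln w)/(n·Σ(u)² − (Σu)²) = (4·-32.1714 − 16.0000·-4.1375)/104.0000 = -0.60083; ln C = (Σln w − k·Σu)/n = 1.36895, so C = exp(1.36895) = 3.93122.

k = -0.60, C = 3.93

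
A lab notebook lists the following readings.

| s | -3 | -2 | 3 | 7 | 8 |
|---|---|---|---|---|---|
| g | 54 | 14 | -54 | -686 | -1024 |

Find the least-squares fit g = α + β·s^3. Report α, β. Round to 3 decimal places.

The normal equations are: 5·α + 847·β = -1696;  847·α + 381315·β = -762614.
(Σ1 = 5, Σs^3 = 847, Σs^3·s^3 = 381315, Σg = -1696, Σs^3·g = -762614.)
Determinant 5·381315 − 847² = 1189166.
α = ((-1696)·381315 − 847·(-762614))/1189166 = -35281/54053; β = (5·(-762614) − 847·(-1696))/1189166 = -1188279/594583.

α = -0.653, β = -1.999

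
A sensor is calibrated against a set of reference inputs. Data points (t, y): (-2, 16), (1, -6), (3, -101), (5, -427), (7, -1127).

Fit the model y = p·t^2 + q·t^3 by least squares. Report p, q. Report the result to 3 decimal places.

From the data, Σt^2·t^2 = 3124, Σt^2·t^3 = 20144, Σt^3·t^3 = 134068.
For Xᵀy: Σt^2·y = -66749, Σt^3·y = -442797.
Normal equations: [[3124, 20144]; [20144, 134068]]·[p, q]ᵀ = [-66749, -442797]ᵀ.
Δ = 3124·134068 − 20144² = 13047696.
p = ((-66749)·134068 − 20144·(-442797))/13047696 = -7300541/3261924; q = (3124·(-442797) − 20144·(-66749))/13047696 = -9676493/3261924.

p = -2.238, q = -2.966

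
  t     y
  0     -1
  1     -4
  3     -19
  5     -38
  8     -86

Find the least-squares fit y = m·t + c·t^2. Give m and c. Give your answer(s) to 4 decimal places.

From the data, Σt·t = 99, Σt·t^2 = 665, Σt^2·t^2 = 4803.
Right-hand side: Σt·y = -939, Σt^2·y = -6629.
So MᵀM·[m, c]ᵀ = Mᵀy: [[99, 665]; [665, 4803]]·[m, c]ᵀ = [-939, -6629]ᵀ.
Determinant 99·4803 − 665² = 33272.
m = ((-939)·4803 − 665·(-6629))/33272 = -25433/8318; c = (99·(-6629) − 665·(-939))/33272 = -7959/8318.

m = -3.0576, c = -0.9568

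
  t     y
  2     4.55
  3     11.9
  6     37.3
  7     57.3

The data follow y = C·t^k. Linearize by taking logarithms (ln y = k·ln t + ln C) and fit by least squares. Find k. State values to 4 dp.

Linearized form: ln y = k·ln t + ln C. From the 4 transformed points,
Σln t = 5.5294, Σ(ln t)² = 8.6844, Σln y = 11.6590, Σln t·ln y = 18.1330.
Equations: 8.6844·k + 5.5294·ln C = 18.1330;  5.5294·k + 4·ln C = 11.6590.
Slope k = (n·Σln t·ln y − Σln t·Σln y)/(n·Σ(ln t)² − (Σln t)²) = (4·18.1330 − 5.5294·11.6590)/4.1629 = 1.93722; ln C = (Σln y − k·Σln t)/n = 0.23681.

k = 1.9372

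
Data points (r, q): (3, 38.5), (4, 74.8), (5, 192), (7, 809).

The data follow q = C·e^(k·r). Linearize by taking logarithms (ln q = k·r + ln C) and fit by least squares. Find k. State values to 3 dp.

k = 0.772

Linearized form: ln q = k·r + ln C. From the 4 transformed points,
Σr = 19.0000, Σ(r)² = 99.0000, Σln q = 19.9188, Σr·ln q = 101.3693.
Equations: 99.0000·k + 19.0000·ln C = 101.3693;  19.0000·k + 4·ln C = 19.9188.
Δ = 99.0000·4 − (19.0000)² = 35.0000; k = (101.3693·4 − 19.0000·19.9188)/35.0000 = 0.77202, ln C = (99.0000·19.9188 − 19.0000·101.3693)/35.0000 = 1.31261.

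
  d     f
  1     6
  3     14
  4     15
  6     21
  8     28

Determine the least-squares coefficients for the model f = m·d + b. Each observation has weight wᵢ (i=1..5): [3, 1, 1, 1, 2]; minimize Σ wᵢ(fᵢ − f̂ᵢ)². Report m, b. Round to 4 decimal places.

m = 3.0938, b = 3.1250

Sums needed: Σwᵢ·d·d = 192, Σwᵢ·d = 32, Σwᵢ·1 = 8.
Right-hand side: Σwᵢ·d·f = 694, Σwᵢ·f = 124.
Determinant 192·8 − 32² = 512.
m = (694·8 − 32·124)/512 = 99/32; b = (192·124 − 32·694)/512 = 25/8.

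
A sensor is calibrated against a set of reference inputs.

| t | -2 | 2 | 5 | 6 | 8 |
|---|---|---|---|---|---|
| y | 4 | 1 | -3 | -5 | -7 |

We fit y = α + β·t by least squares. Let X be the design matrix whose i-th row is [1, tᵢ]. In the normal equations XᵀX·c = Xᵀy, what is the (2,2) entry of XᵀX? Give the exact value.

133

Row 2 ↔ basis t, column 2 ↔ basis t, so (XᵀX)_{2,2} = Σᵢ (t)·(t) = (-2)·(-2) + (2)·(2) + (5)·(5) + (6)·(6) + (8)·(8) = 133.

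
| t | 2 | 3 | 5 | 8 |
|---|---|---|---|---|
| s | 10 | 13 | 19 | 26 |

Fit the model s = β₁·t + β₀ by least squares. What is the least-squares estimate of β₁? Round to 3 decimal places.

β₁ = 2.667

Normal-equation sums: Σt·t = 102, Σt = 18, Σ1 = 4.
Right-hand side: Σt·s = 362, Σs = 68.
Δ = 102·4 − 18² = 84.
β₁ = (362·4 − 18·68)/84 = 8/3; β₀ = (102·68 − 18·362)/84 = 5.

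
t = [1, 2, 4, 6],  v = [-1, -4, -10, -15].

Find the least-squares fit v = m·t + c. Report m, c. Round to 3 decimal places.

Entries of AᵀA: Σt·t = 57, Σt = 13, Σ1 = 4.
Moment sums: Σt·v = -139, Σv = -30.
Normal equations: [[57, 13]; [13, 4]]·[m, c]ᵀ = [-139, -30]ᵀ.
det = 57·4 − 13² = 59.
m = ((-139)·4 − 13·(-30))/59 = -166/59; c = (57·(-30) − 13·(-139))/59 = 97/59.

m = -2.814, c = 1.644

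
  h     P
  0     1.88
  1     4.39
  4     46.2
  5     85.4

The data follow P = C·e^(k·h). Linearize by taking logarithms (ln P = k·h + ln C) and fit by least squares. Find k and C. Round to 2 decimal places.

With ln Pᵢ as the transformed response and hᵢ as the regressor:
Sums: Σh = 10.0000, Σ(h)² = 42.0000, Σln P = 10.3909, Σh·ln P = 39.0480.
Normal system: [[42.0000, 10.0000]; [10.0000, 4]]·[k, ln C]ᵀ = [39.0480, 10.3909]ᵀ.
Δ = 42.0000·4 − (10.0000)² = 68.0000; k = (39.0480·4 − 10.0000·10.3909)/68.0000 = 0.76886, ln C = (42.0000·10.3909 − 10.0000·39.0480)/68.0000 = 0.67558, so C = exp(0.67558) = 1.96516.

k = 0.77, C = 1.97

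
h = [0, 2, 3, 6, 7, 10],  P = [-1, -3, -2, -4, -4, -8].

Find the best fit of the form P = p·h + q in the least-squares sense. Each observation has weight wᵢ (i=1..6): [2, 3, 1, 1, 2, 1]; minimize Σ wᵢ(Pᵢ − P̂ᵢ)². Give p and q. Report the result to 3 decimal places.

With design matrix A, AᵀWA = [[255, 39]; [39, 10]] and AᵀWP = [-184, -33]ᵀ.
Eliminating q: 10·(row 1) − 39·(row 2) gives 1029·p = 10·(-184) − 39·(-33) = -553, so p = -79/147.
Then q = ((-33) − 39·(-79/147))/10 = -59/49.

p = -0.537, q = -1.204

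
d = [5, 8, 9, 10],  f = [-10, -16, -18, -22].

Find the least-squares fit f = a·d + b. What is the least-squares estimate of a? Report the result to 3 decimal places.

a = -2.286

Forming XᵀX = [[270, 32]; [32, 4]] and Xᵀf = [-560, -66]ᵀ gives XᵀX·[a, b]ᵀ = Xᵀf.
Eliminating b: 4·(row 1) − 32·(row 2) gives 56·a = 4·(-560) − 32·(-66) = -128, so a = -16/7.
Then b = ((-66) − 32·(-16/7))/4 = 25/14.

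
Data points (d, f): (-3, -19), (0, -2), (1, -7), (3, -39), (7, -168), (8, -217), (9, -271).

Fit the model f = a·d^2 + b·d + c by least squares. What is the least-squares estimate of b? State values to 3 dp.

Entries of MᵀM: Σd^2·d^2 = 13221, Σd^2·d = 1585, Σd^2 = 213, Σd·d = 213, Σd = 25, Σ1 = 7.
Moment sums: Σd^2·f = -44600, Σd·f = -5418, Σf = -723.
Inverting the 3×3 Gram matrix, [a, b, c]ᵀ = [-114601/38588, -120973/38588, -33199/19294]ᵀ.

b = -3.135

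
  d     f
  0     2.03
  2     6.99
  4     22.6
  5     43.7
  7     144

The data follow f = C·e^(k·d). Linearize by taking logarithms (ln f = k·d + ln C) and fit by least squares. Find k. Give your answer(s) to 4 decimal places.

Let Y = ln f. Fitting Y = k·d + ln C by least squares:
Σd = 18.0000, Σ(d)² = 94.0000, Σln f = 14.5176, Σd·ln f = 70.0362.
Equations: 94.0000·k + 18.0000·ln C = 70.0362;  18.0000·k + 5·ln C = 14.5176.
Solving (det = 146.0000): k = 0.60866, ln C = 0.71237.

k = 0.6087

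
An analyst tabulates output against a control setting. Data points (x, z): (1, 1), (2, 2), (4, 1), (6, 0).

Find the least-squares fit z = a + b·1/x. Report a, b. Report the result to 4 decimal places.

a = 0.6214, b = 0.7901

Sums needed: Σ1 = 4, Σ1/x = 23/12, Σ1/x·1/x = 193/144.
Right-hand side: Σz = 4, Σ1/x·z = 9/4.
det = 4·(193/144) − (23/12)² = 27/16.
a = (4·(193/144) − (23/12)·(9/4))/(27/16) = 151/243; b = (4·(9/4) − (23/12)·4)/(27/16) = 64/81.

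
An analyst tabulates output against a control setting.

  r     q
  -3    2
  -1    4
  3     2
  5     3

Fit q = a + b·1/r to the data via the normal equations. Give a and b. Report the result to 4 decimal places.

a = 2.5323, b = -1.0887

From the data, Σ1 = 4, Σ1/r = -4/5, Σ1/r·1/r = 284/225.
Moment sums: Σq = 11, Σ1/r·q = -17/5.
Eliminating b: (284/225)·(row 1) − (-4/5)·(row 2) gives (992/225)·a = (284/225)·11 − (-4/5)·(-17/5) = 2512/225, so a = 157/62.
Then b = ((-17/5) − (-4/5)·(157/62))/(284/225) = -135/124.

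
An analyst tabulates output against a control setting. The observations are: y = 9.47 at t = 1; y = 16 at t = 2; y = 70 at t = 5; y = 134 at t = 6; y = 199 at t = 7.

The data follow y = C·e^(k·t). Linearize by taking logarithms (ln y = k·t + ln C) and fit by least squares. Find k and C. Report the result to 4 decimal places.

Taking logs, ln y = k·t + ln C, so regress ln y on t.
XᵀX = [[115.0000, 21.0000]; [21.0000, 5]], rhs = [95.4760, 19.4604]ᵀ  (here Σt = 21.0000, Σ(t)² = 115.0000, Σln y = 19.4604, Σt·ln y = 95.4760).
Solving (det = 134.0000): k = 0.51278, ln C = 1.73840, so C = exp(1.73840) = 5.68825.

k = 0.5128, C = 5.6883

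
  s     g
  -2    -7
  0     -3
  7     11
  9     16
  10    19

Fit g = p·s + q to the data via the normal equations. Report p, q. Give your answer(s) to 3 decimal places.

Entries of AᵀA: Σs·s = 234, Σs = 24, Σ1 = 5.
Moment sums: Σs·g = 425, Σg = 36.
Determinant 234·5 − 24² = 594.
p = (425·5 − 24·36)/594 = 1261/594; q = (234·36 − 24·425)/594 = -296/99.

p = 2.123, q = -2.990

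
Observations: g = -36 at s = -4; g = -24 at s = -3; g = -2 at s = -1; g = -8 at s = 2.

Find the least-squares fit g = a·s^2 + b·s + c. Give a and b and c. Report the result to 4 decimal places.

a = -2.1364, b = 0.6515, c = -0.5000

Sums needed: Σs^2·s^2 = 354, Σs^2·s = -84, Σs^2 = 30, Σs·s = 30, Σs = -6, Σ1 = 4.
Right-hand side: Σs^2·g = -826, Σs·g = 202, Σg = -70.
Row-reducing yields a = -47/22, b = 43/66, c = -1/2.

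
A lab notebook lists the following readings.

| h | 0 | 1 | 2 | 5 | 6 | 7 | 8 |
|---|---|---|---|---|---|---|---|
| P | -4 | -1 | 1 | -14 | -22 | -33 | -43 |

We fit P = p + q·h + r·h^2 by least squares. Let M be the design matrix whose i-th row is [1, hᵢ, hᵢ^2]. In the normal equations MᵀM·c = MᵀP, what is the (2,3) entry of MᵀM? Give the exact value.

Row 2 ↔ basis h, column 3 ↔ basis h^2, so (MᵀM)_{2,3} = Σᵢ (h)·(h^2) = (0)·(0) + (1)·(1) + (2)·(4) + (5)·(25) + (6)·(36) + (7)·(49) + (8)·(64) = 1205.

1205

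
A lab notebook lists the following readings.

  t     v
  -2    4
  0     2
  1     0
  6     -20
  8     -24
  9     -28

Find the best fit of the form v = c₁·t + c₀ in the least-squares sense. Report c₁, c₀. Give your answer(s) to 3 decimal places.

c₁ = -3.133, c₀ = 0.487

Sums needed: Σt·t = 186, Σt = 22, Σ1 = 6.
And Σt·v = -572, Σv = -66.
MᵀM·[c₁, c₀]ᵀ = Mᵀv becomes [[186, 22]; [22, 6]]·[c₁, c₀]ᵀ = [-572, -66]ᵀ.
Δ = 186·6 − 22² = 632.
c₁ = ((-572)·6 − 22·(-66))/632 = -495/158; c₀ = (186·(-66) − 22·(-572))/632 = 77/158.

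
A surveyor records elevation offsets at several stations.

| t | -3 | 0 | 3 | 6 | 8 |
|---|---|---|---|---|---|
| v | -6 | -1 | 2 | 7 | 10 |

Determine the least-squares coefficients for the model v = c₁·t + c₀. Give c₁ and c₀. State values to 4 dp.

c₁ = 1.4264, c₀ = -1.5939

Entries of XᵀX: Σt·t = 118, Σt = 14, Σ1 = 5.
Right-hand side: Σt·v = 146, Σv = 12.
det = 118·5 − 14² = 394.
c₁ = (146·5 − 14·12)/394 = 281/197; c₀ = (118·12 − 14·146)/394 = -314/197.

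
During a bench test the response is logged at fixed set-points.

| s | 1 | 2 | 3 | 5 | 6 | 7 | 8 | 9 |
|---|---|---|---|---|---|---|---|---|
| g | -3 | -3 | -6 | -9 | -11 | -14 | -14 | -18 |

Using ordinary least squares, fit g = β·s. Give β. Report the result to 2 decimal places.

Entries of XᵀX: Σs·s = 269.
And Σs·g = -510.
Normal equations: [[269]]·[β]ᵀ = [-510]ᵀ.
β = (-510)/269 = -1.89591.

β = -1.90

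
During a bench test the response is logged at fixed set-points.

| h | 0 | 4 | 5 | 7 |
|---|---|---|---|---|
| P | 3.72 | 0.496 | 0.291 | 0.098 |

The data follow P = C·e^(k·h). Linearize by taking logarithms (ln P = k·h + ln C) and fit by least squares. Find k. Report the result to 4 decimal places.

Taking logs, ln P = k·h + ln C, so regress ln P on h.
Σh = 16.0000, Σ(h)² = 90.0000, Σln P = -2.9447, Σh·ln P = -25.2364.
Equations: 90.0000·k + 16.0000·ln C = -25.2364;  16.0000·k + 4·ln C = -2.9447.
Solving (det = 104.0000): k = -0.51760, ln C = 1.33424.

k = -0.5176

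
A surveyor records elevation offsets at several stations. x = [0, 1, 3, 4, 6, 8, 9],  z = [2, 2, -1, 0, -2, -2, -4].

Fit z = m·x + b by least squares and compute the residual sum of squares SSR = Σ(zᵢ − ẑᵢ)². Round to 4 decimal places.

Forming MᵀM = [[207, 31]; [31, 7]] and Mᵀz = [-65, -5]ᵀ gives MᵀM·[m, b]ᵀ = Mᵀz.
Determinant 207·7 − 31² = 488.
m = ((-65)·7 − 31·(-5))/488 = -75/122; b = (207·(-5) − 31·(-65))/488 = 245/122.
Residuals: -1/122, 37/61, -71/61, 55/122, -39/122, 111/122, -29/61; SSR = 188/61.

SSR = 3.0820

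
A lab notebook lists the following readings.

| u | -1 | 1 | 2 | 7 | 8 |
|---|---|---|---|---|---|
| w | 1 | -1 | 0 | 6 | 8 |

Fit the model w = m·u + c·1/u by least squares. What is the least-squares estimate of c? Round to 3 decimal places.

From the data, Σu·u = 119, Σu·1/u = 5, Σ1/u·1/u = 7169/3136.
Moment sums: Σu·w = 104, Σ1/u·w = -1/7.
Normal equations: [[119, 5]; [5, 7169/3136]]·[m, c]ᵀ = [104, -1/7]ᵀ.
Determinant 119·(7169/3136) − 5² = 110673/448.
m = (104·(7169/3136) − 5·(-1/7))/(110673/448) = 249272/258237; c = (119·(-1/7) − 5·104)/(110673/448) = -80192/36891.

c = -2.174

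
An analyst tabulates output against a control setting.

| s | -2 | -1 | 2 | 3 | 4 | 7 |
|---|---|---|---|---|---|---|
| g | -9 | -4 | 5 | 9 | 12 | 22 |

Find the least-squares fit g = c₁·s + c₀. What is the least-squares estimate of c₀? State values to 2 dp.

c₀ = -1.48

The normal system MᵀM·[c₁, c₀]ᵀ = Mᵀg is [[83, 13]; [13, 6]]·[c₁, c₀]ᵀ = [261, 35]ᵀ.
Determinant 83·6 − 13² = 329.
c₁ = (261·6 − 13·35)/329 = 1111/329; c₀ = (83·35 − 13·261)/329 = -488/329.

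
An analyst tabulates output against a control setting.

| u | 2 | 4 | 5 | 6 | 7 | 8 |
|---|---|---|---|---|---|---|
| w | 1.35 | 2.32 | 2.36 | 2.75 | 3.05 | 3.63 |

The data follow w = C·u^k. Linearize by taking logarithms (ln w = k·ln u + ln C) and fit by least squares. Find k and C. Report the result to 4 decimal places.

k = 0.6695, C = 0.8539

Taking logs, ln w = k·ln u + ln C, so regress ln w on ln u.
Σln u = 9.5060, Σ(ln u)² = 16.3136, Σln w = 5.4163, Σln u·ln w = 9.4200.
Equations: 16.3136·k + 9.5060·ln C = 9.4200;  9.5060·k + 6·ln C = 5.4163.
Δ = 16.3136·6 − (9.5060)² = 7.5177; k = (9.4200·6 − 9.5060·5.4163)/7.5177 = 0.66946, ln C = (16.3136·5.4163 − 9.5060·9.4200)/7.5177 = -0.15793, so C = exp(-0.15793) = 0.85391.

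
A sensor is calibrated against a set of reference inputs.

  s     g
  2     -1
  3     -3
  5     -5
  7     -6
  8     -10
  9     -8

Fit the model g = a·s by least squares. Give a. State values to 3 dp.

a = -0.991

Sums needed: Σs·s = 232.
And Σs·g = -230.
Normal equations: [[232]]·[a]ᵀ = [-230]ᵀ.
Hence a = -230 / 232 ≈ -0.991379.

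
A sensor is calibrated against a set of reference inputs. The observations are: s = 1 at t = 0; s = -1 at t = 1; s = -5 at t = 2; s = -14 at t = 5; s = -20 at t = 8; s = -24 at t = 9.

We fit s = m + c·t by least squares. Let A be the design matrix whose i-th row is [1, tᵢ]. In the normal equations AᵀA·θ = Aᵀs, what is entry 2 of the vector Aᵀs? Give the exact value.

-457

Entry 2 ↔ basis t, so (Aᵀs)_{2} = Σᵢ (t)·sᵢ = (0)·(1) + (1)·(-1) + (2)·(-5) + (5)·(-14) + (8)·(-20) + (9)·(-24) = -457.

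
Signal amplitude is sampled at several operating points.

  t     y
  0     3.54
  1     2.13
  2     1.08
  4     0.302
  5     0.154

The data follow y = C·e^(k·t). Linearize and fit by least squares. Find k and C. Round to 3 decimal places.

k = -0.634, C = 3.770

Taking logs, ln y = k·t + ln C, so regress ln y on t.
XᵀX = [[46.0000, 12.0000]; [12.0000, 5]], rhs = [-13.2333, -0.9709]ᵀ  (here Σt = 12.0000, Σ(t)² = 46.0000, Σln y = -0.9709, Σt·ln y = -13.2333).
Solving (det = 86.0000): k = -0.63390, ln C = 1.32717, so C = exp(1.32717) = 3.77038.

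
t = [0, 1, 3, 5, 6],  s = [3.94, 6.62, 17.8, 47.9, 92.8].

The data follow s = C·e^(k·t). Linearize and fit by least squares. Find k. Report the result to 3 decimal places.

k = 0.517

With ln sᵢ as the transformed response and tᵢ as the regressor:
Σt = 15.0000, Σ(t)² = 71.0000, Σln s = 14.5400, Σt·ln s = 57.0559.
Equations: 71.0000·k + 15.0000·ln C = 57.0559;  15.0000·k + 5·ln C = 14.5400.
Δ = 71.0000·5 − (15.0000)² = 130.0000; k = (57.0559·5 − 15.0000·14.5400)/130.0000 = 0.51676, ln C = (71.0000·14.5400 − 15.0000·57.0559)/130.0000 = 1.35772.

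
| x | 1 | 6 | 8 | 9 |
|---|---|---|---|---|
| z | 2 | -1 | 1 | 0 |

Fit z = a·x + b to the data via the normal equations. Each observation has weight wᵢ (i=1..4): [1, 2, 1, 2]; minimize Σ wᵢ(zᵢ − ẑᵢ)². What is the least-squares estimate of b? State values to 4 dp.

Sums needed: Σwᵢ·x·x = 299, Σwᵢ·x = 39, Σwᵢ·1 = 6.
Right-hand side: Σwᵢ·x·z = -2, Σwᵢ·z = 1.
Determinant 299·6 − 39² = 273.
a = ((-2)·6 − 39·1)/273 = -17/91; b = (299·1 − 39·(-2))/273 = 29/21.

b = 1.3810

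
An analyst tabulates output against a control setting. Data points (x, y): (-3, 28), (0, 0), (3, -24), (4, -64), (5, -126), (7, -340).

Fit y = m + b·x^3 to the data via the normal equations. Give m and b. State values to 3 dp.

m = 0.588, b = -0.995

Sums needed: Σ1 = 6, Σx^3 = 532, Σx^3·x^3 = 138828.
And Σy = -526, Σx^3·y = -137870.
So AᵀA·[m, b]ᵀ = Aᵀy: [[6, 532]; [532, 138828]]·[m, b]ᵀ = [-526, -137870]ᵀ.
Determinant 6·138828 − 532² = 549944.
m = ((-526)·138828 − 532·(-137870))/549944 = 40414/68743; b = (6·(-137870) − 532·(-526))/549944 = -136847/137486.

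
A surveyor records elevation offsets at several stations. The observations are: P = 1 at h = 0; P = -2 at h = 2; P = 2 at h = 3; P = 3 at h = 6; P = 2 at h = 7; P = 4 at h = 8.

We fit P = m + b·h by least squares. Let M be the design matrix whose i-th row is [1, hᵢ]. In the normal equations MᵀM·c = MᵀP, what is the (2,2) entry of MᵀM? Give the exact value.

Row 2 ↔ basis h, column 2 ↔ basis h, so (MᵀM)_{2,2} = Σᵢ (h)·(h) = (0)·(0) + (2)·(2) + (3)·(3) + (6)·(6) + (7)·(7) + (8)·(8) = 162.

162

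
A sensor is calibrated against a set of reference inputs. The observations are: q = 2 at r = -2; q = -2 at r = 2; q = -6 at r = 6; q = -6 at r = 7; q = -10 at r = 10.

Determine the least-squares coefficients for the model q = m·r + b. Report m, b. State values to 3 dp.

The normal equations are: 193·m + 23·b = -186;  23·m + 5·b = -22.
(Σr·r = 193, Σr = 23, Σ1 = 5, Σr·q = -186, Σq = -22.)
Determinant 193·5 − 23² = 436.
m = ((-186)·5 − 23·(-22))/436 = -106/109; b = (193·(-22) − 23·(-186))/436 = 8/109.

m = -0.972, b = 0.073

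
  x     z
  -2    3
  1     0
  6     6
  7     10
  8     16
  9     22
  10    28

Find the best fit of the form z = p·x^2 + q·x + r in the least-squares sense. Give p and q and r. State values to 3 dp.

Normal-equation sums: Σx^2·x^2 = 24371, Σx^2·x = 2793, Σx^2 = 335, Σx·x = 335, Σx = 39, Σ1 = 7.
Moment sums: Σx^2·z = 6324, Σx·z = 706, Σz = 85.
MᵀM·[p, q, r]ᵀ = Mᵀz becomes [[24371, 2793, 335]; [2793, 335, 39]; [335, 39, 7]]·[p, q, r]ᵀ = [6324, 706, 85]ᵀ.
Row-reducing yields p = 175765/430738, q = -533011/430738, r = -105794/215369.

p = 0.408, q = -1.237, r = -0.491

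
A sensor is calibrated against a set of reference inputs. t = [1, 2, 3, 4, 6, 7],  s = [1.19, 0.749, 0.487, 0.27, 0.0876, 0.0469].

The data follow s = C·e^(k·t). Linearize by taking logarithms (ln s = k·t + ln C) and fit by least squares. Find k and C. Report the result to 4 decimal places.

k = -0.5421, C = 2.2367

With ln sᵢ as the transformed response and tᵢ as the regressor:
Over the data: Σt = 23.0000, Σ(t)² = 115.0000, Σln s = -7.6386, Σt·ln s = -43.8279.
Normal system: [[115.0000, 23.0000]; [23.0000, 6]]·[k, ln C]ᵀ = [-43.8279, -7.6386]ᵀ.
Δ = 115.0000·6 − (23.0000)² = 161.0000; k = (-43.8279·6 − 23.0000·-7.6386)/161.0000 = -0.54211, ln C = (115.0000·-7.6386 − 23.0000·-43.8279)/161.0000 = 0.80499, so C = exp(0.80499) = 2.23666.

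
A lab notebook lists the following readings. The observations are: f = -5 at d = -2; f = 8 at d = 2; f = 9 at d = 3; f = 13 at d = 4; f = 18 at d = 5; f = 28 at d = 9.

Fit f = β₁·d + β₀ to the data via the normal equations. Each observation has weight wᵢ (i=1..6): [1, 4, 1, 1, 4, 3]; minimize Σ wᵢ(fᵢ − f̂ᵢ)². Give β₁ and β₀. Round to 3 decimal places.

Normal-equation sums: Σwᵢ·d·d = 388, Σwᵢ·d = 60, Σwᵢ·1 = 14.
For AᵀWf: Σwᵢ·d·f = 1269, Σwᵢ·f = 205.
Normal equations: [[388, 60]; [60, 14]]·[β₁, β₀]ᵀ = [1269, 205]ᵀ.
Δ = 388·14 − 60² = 1832.
β₁ = (1269·14 − 60·205)/1832 = 2733/916; β₀ = (388·205 − 60·1269)/1832 = 425/229.

β₁ = 2.984, β₀ = 1.856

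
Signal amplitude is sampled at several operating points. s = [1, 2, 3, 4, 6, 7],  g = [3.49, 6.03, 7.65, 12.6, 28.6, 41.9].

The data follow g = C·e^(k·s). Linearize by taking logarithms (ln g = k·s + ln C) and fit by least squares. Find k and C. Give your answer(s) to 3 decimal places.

With ln gᵢ as the transformed response and sᵢ as the regressor:
Over the data: Σs = 23.0000, Σ(s)² = 115.0000, Σln g = 14.7037, Σs·ln g = 67.3497.
Normal system: [[115.0000, 23.0000]; [23.0000, 6]]·[k, ln C]ᵀ = [67.3497, 14.7037]ᵀ.
Δ = 115.0000·6 − (23.0000)² = 161.0000; k = (67.3497·6 − 23.0000·14.7037)/161.0000 = 0.40939, ln C = (115.0000·14.7037 − 23.0000·67.3497)/161.0000 = 0.88128, so C = exp(0.88128) = 2.41399.

k = 0.409, C = 2.414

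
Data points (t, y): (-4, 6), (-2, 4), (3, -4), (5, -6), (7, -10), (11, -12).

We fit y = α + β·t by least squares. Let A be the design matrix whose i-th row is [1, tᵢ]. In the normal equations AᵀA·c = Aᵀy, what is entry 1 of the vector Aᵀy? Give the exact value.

-22

Entry 1 ↔ basis 1, so (Aᵀy)_{1} = Σᵢ yᵢ = (1)·(6) + (1)·(4) + (1)·(-4) + (1)·(-6) + (1)·(-10) + (1)·(-12) = -22.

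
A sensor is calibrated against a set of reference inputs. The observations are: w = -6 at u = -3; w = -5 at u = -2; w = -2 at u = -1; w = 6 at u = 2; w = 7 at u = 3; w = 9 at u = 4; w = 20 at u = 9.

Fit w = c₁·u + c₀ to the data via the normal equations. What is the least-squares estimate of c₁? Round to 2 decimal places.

c₁ = 2.22

Setting ∂/∂c₁ … = 0 gives: 124·c₁ + 12·c₀ = 279;  12·c₁ + 7·c₀ = 29.
det = 124·7 − 12² = 724.
c₁ = (279·7 − 12·29)/724 = 1605/724; c₀ = (124·29 − 12·279)/724 = 62/181.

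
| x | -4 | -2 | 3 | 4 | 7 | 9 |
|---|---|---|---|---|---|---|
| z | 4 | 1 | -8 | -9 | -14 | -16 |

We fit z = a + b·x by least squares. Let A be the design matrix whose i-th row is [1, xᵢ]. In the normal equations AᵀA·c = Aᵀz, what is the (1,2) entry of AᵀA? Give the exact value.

Row 1 ↔ basis 1, column 2 ↔ basis x, so (AᵀA)_{1,2} = Σᵢ x = (1)·(-4) + (1)·(-2) + (1)·(3) + (1)·(4) + (1)·(7) + (1)·(9) = 17.

17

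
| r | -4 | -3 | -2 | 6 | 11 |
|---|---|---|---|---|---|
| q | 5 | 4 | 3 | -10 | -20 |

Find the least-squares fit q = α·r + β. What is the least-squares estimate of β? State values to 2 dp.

Setting ∂/∂α … = 0 gives: 186·α + 8·β = -318;  8·α + 5·β = -18.
(Σr·r = 186, Σr = 8, Σ1 = 5, Σr·q = -318, Σq = -18.)
Determinant 186·5 − 8² = 866.
α = ((-318)·5 − 8·(-18))/866 = -723/433; β = (186·(-18) − 8·(-318))/866 = -402/433.

β = -0.93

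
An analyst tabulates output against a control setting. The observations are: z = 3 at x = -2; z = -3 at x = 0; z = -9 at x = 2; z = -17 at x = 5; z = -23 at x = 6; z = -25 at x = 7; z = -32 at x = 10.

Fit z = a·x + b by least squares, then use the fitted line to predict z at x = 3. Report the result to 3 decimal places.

ẑ = -12.143

Sums needed: Σx·x = 218, Σx = 28, Σ1 = 7.
Moment sums: Σx·z = -742, Σz = -106.
Normal equations: [[218, 28]; [28, 7]]·[a, b]ᵀ = [-742, -106]ᵀ.
det = 218·7 − 28² = 742.
a = ((-742)·7 − 28·(-106))/742 = -3; b = (218·(-106) − 28·(-742))/742 = -22/7.
At x = 3: ẑ = (-3)·(3) + (-22/7)·(1) = -85/7.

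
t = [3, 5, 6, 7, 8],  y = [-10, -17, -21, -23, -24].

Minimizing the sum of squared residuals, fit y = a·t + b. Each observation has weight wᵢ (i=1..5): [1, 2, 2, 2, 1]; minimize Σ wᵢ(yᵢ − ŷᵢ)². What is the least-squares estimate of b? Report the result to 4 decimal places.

Compute the Gram sums: Σwᵢ·t·t = 293, Σwᵢ·t = 47, Σwᵢ·1 = 8.
Right-hand side: Σwᵢ·t·y = -966, Σwᵢ·y = -156.
So XᵀWX·[a, b]ᵀ = XᵀWy: [[293, 47]; [47, 8]]·[a, b]ᵀ = [-966, -156]ᵀ.
det = 293·8 − 47² = 135.
a = ((-966)·8 − 47·(-156))/135 = -44/15; b = (293·(-156) − 47·(-966))/135 = -34/15.

b = -2.2667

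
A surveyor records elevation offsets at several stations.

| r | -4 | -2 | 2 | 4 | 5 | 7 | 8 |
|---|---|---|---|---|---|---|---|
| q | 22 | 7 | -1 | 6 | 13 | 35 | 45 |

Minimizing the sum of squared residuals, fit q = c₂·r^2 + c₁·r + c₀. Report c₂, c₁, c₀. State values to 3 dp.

AᵀA·[c₂, c₁, c₀]ᵀ = Aᵀq reads: 7666·c₂ + 980·c₁ + 178·c₀ = 5392;  980·c₂ + 178·c₁ + 20·c₀ = 590;  178·c₂ + 20·c₁ + 7·c₀ = 127.
(Σr^2·r^2 = 7666, Σr^2·r = 980, Σr^2 = 178, Σr·r = 178, Σr = 20, Σ1 = 7, Σr^2·q = 5392, Σr·q = 590, Σq = 127.)
Row-reducing yields c₂ = 29999/30569, c₁ = -5415/2779, c₀ = -38037/30569.

c₂ = 0.981, c₁ = -1.949, c₀ = -1.244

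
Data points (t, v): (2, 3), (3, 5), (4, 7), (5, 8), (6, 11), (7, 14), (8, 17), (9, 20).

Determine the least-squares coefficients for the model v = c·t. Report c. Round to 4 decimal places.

c = 2.0035

With design matrix M, MᵀM = [[284]] and Mᵀv = [569]ᵀ.
Hence c = 569 / 284 ≈ 2.00352.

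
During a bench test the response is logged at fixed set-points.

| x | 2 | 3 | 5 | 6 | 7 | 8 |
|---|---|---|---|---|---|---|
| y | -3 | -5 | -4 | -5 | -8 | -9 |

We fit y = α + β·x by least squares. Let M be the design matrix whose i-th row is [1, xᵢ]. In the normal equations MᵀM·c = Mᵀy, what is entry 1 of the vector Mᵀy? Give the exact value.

-34

Entry 1 ↔ basis 1, so (Mᵀy)_{1} = Σᵢ yᵢ = (1)·(-3) + (1)·(-5) + (1)·(-4) + (1)·(-5) + (1)·(-8) + (1)·(-9) = -34.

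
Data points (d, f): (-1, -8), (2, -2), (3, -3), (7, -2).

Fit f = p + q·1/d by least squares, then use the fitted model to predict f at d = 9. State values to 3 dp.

From the data, Σ1 = 4, Σ1/d = -1/42, Σ1/d·1/d = 2437/1764.
For Aᵀf: Σf = -15, Σ1/d·f = 40/7.
So AᵀA·[p, q]ᵀ = Aᵀf: [[4, -1/42]; [-1/42, 2437/1764]]·[p, q]ᵀ = [-15, 40/7]ᵀ.
Δ = 4·(2437/1764) − (-1/42)² = 1083/196.
p = ((-15)·(2437/1764) − (-1/42)·(40/7))/(1083/196) = -1345/361; q = (4·(40/7) − (-1/42)·(-15))/(1083/196) = 1470/361.
At d = 9: f̂ = (-1345/361)·(1) + (1470/361)·(1/9) = -3545/1083.

f̂ = -3.273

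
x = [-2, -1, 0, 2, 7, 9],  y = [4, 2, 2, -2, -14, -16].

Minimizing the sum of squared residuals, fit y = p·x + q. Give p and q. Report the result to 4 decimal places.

Compute the Gram sums: Σx·x = 139, Σx = 15, Σ1 = 6.
Right-hand side: Σx·y = -256, Σy = -24.
Determinant 139·6 − 15² = 609.
p = ((-256)·6 − 15·(-24))/609 = -56/29; q = (139·(-24) − 15·(-256))/609 = 24/29.

p = -1.9310, q = 0.8276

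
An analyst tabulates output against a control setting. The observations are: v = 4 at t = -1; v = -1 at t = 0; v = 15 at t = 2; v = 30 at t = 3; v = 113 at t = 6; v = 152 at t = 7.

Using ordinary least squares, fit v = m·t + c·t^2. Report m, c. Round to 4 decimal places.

From the data, Σt·t = 99, Σt·t^2 = 593, Σt^2·t^2 = 3795.
Moment sums: Σt·v = 1858, Σt^2·v = 11850.
So XᵀX·[m, c]ᵀ = Xᵀv: [[99, 593]; [593, 3795]]·[m, c]ᵀ = [1858, 11850]ᵀ.
Eliminating c: 3795·(row 1) − 593·(row 2) gives 24056·m = 3795·1858 − 593·11850 = 24060, so m = 6015/6014.
Then c = (11850 − 593·(6015/6014))/3795 = 17839/6014.

m = 1.0002, c = 2.9662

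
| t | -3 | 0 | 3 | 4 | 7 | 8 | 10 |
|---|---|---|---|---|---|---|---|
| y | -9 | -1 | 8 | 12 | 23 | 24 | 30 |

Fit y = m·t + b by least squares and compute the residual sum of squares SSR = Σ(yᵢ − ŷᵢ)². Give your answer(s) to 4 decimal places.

SSR = 5.0462

With design matrix X, XᵀX = [[247, 29]; [29, 7]] and Xᵀy = [752, 87]ᵀ.
Determinant 247·7 − 29² = 888.
m = (752·7 − 29·87)/888 = 2741/888; b = (247·87 − 29·752)/888 = -319/888.
Residuals: 275/444, -569/888, -100/111, 11/888, 389/222, -99/296, -451/888; SSR = 4481/888.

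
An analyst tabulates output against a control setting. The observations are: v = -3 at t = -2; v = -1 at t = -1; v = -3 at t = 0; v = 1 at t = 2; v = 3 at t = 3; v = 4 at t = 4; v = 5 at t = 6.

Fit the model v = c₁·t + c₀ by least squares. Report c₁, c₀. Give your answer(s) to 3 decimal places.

Forming XᵀX = [[70, 12]; [12, 7]] and Xᵀv = [64, 6]ᵀ gives XᵀX·[c₁, c₀]ᵀ = Xᵀv.
Eliminating c₀: 7·(row 1) − 12·(row 2) gives 346·c₁ = 7·64 − 12·6 = 376, so c₁ = 188/173.
Then c₀ = (6 − 12·(188/173))/7 = -174/173.

c₁ = 1.087, c₀ = -1.006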